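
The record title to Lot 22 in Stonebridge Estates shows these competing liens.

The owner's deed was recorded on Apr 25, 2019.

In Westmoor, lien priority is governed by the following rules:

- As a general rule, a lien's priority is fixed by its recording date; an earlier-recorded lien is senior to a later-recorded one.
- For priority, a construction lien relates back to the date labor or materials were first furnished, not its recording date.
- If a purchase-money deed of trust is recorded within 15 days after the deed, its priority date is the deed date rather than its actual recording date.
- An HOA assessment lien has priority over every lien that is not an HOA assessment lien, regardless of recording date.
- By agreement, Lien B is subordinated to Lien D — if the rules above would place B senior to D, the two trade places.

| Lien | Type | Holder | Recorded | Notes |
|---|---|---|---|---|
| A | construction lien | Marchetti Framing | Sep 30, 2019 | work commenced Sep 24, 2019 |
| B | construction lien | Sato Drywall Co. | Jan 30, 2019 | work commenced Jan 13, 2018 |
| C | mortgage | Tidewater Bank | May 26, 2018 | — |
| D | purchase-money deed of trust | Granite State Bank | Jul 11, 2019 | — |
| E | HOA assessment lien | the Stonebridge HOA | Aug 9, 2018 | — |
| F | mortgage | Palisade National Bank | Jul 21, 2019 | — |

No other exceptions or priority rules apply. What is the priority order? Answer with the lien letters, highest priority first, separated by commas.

E, D, C, B, F, A

Adjusting effective dates: A is treated as recorded Sep 24, 2019, the work-commencement date; B is treated as recorded Jan 13, 2018, the work-commencement date; D missed the 15-day window (77 days after the deed), so its recording date stands.
E, as an HOA assessment lien, has superpriority and ranks first.
Among the remaining liens, by effective date: B (Jan 13, 2018), C (May 26, 2018), D (Jul 11, 2019), F (Jul 21, 2019), A (Sep 24, 2019).
Because B would otherwise rank above D, the subordination swaps them.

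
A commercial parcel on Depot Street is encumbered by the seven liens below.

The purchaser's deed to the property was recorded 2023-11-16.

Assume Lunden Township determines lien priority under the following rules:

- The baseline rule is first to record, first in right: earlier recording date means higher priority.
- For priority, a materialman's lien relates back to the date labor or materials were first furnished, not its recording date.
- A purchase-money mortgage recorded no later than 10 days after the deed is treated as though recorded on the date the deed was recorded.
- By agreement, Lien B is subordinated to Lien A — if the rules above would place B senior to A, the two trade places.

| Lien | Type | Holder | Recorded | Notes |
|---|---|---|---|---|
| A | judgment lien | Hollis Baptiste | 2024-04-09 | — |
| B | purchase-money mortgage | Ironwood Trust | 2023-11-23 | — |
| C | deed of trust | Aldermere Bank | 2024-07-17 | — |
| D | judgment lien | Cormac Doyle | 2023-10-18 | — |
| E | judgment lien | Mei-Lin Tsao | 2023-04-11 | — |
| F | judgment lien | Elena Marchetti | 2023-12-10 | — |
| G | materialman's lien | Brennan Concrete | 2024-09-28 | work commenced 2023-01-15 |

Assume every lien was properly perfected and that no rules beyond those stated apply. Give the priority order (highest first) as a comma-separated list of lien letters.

G, E, D, A, F, B, C

First, effective dates: B's effective date is the deed date, 2023-11-16; G is treated as recorded 2023-01-15, the work-commencement date.
Sorted by effective date: G (2023-01-15), E (2023-04-11), D (2023-10-18), B (2023-11-16), F (2023-12-10), A (2024-04-09), C (2024-07-17).
B is senior to A before the subordination, so the two trade places.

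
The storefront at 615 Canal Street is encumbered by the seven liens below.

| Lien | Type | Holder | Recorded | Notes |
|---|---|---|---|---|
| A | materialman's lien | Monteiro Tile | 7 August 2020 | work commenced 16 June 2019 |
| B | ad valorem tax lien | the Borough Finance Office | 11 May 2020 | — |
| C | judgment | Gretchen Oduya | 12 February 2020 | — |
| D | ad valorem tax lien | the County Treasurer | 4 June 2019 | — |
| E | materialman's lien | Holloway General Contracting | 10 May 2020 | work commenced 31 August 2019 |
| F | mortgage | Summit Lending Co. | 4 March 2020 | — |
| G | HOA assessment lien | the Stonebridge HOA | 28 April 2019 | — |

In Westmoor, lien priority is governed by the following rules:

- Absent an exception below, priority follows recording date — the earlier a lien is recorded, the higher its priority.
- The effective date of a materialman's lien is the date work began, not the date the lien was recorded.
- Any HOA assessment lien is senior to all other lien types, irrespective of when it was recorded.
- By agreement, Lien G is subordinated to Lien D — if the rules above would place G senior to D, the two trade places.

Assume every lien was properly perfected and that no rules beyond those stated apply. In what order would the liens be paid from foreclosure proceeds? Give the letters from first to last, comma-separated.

D, G, A, E, C, F, B

Effective dates: A is treated as recorded 16 June 2019, the work-commencement date; E relates back to 31 August 2019 (work commenced).
As an HOA assessment lien, G is senior to every other lien.
The other liens, earliest effective date first: D (4 June 2019), A (16 June 2019), E (31 August 2019), C (12 February 2020), F (4 March 2020), B (11 May 2020).
G would otherwise be senior to D, so under the subordination agreement G and D exchange positions.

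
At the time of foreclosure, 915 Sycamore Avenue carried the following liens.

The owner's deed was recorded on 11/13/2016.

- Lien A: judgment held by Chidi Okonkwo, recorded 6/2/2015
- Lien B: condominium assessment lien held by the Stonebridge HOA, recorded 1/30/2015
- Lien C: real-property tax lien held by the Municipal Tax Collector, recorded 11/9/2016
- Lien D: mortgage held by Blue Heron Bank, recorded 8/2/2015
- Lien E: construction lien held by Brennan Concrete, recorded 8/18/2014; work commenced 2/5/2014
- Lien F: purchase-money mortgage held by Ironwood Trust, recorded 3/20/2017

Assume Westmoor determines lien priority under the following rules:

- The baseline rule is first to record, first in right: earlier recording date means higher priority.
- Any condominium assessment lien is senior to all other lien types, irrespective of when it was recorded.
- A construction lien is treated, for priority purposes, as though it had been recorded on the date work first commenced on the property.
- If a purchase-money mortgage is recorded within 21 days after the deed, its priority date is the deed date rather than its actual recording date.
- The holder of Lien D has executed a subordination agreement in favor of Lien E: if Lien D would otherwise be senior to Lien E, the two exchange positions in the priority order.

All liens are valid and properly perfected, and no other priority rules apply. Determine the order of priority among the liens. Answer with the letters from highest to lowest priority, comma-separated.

B, E, A, D, C, F

First, effective dates: E's effective date is 2/5/2014, when work began; F was recorded 127 days after the deed, outside the 21-day window, so it keeps its recording date.
B is a condominium assessment lien, so it outranks all other liens regardless of date.
Among the remaining liens, by effective date: E (2/5/2014), A (6/2/2015), D (8/2/2015), C (11/9/2016), F (3/20/2017).
D already ranks below E; the subordination has no effect.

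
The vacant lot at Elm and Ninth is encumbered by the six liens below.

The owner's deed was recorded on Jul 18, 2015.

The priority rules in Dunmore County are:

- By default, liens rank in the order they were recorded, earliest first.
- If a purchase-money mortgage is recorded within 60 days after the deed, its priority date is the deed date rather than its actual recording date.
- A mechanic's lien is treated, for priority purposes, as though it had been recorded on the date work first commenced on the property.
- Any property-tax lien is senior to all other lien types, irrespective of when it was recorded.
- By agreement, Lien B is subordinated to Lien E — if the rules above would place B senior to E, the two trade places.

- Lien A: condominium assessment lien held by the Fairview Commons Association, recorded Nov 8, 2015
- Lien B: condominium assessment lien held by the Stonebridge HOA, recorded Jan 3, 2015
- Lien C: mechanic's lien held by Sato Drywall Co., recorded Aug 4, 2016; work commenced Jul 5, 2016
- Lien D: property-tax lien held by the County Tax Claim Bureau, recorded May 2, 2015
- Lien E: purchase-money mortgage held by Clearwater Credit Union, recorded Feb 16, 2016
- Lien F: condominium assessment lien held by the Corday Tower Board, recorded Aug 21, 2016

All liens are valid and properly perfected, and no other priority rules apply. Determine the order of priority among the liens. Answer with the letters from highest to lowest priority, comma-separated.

Effective dates after the stated exceptions: C is treated as recorded Jul 5, 2016, the work-commencement date; E missed the 60-day window (213 days after the deed), so its recording date stands.
D is a property-tax lien, so it outranks all other liens regardless of date.
Remaining liens by effective date: B (Jan 3, 2015), A (Nov 8, 2015), E (Feb 16, 2016), C (Jul 5, 2016), F (Aug 21, 2016).
B is senior to E before the subordination, so the two trade places.

D, E, A, B, C, F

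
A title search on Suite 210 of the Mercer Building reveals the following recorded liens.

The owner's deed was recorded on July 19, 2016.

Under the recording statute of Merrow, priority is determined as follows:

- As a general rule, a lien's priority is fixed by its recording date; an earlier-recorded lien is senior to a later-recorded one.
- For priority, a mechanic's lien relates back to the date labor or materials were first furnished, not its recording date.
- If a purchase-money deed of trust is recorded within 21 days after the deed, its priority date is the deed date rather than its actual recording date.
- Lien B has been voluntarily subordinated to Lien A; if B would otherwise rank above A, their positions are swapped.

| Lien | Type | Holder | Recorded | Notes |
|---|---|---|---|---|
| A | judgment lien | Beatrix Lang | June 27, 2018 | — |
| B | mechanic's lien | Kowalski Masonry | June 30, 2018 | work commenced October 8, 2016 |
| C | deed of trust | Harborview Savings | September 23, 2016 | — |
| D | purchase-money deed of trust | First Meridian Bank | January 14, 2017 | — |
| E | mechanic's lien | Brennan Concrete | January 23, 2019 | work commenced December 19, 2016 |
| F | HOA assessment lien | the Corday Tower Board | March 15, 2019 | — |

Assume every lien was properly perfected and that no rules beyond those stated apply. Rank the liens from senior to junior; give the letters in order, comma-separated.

C, A, E, D, B, F

First, effective dates: B relates back to October 8, 2016 (work commenced); D missed the 21-day window (179 days after the deed), so its recording date stands; E is treated as recorded December 19, 2016, the work-commencement date.
Ordering by effective date: C (September 23, 2016), B (October 8, 2016), E (December 19, 2016), D (January 14, 2017), A (June 27, 2018), F (March 15, 2019).
Because B would otherwise rank above A, the subordination swaps them.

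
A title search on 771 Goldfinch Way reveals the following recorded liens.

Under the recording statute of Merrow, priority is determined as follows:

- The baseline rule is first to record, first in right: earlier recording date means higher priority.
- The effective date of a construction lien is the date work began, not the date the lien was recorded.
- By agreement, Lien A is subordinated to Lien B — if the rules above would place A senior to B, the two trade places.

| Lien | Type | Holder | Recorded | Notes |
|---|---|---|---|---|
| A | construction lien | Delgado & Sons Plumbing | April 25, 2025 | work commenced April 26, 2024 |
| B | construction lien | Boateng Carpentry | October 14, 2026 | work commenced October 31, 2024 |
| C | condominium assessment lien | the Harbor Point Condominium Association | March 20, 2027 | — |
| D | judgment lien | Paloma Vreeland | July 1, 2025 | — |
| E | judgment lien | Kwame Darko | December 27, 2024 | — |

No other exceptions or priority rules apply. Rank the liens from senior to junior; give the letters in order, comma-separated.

B, A, E, D, C

Effective dates: A is treated as recorded April 26, 2024, the work-commencement date; B's effective date is October 31, 2024, when work began.
Sorted by effective date: A (April 26, 2024), B (October 31, 2024), E (December 27, 2024), D (July 1, 2025), C (March 20, 2027).
A is senior to B before the subordination, so the two trade places.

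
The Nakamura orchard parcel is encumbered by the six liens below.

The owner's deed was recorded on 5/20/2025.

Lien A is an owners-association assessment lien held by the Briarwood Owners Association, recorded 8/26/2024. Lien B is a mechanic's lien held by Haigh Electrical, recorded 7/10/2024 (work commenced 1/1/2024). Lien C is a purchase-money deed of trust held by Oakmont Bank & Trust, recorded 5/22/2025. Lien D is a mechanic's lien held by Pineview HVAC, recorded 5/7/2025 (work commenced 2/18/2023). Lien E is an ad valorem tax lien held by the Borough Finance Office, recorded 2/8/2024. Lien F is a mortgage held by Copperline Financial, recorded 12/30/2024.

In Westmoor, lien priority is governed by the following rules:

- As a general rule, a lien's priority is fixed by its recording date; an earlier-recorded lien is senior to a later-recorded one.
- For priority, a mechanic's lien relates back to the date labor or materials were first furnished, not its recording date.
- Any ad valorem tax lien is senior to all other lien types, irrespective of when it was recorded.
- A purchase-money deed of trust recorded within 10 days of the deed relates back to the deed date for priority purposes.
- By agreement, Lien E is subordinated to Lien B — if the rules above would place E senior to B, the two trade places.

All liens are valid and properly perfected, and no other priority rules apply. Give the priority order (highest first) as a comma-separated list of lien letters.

Adjusting effective dates: B is treated as recorded 1/1/2024, the work-commencement date; C relates back to the deed date 5/20/2025; D relates back to 2/18/2023 (work commenced).
As an ad valorem tax lien, E is senior to every other lien.
The other liens, earliest effective date first: D (2/18/2023), B (1/1/2024), A (8/26/2024), F (12/30/2024), C (5/20/2025).
Because E would otherwise rank above B, the subordination swaps them.

B, D, E, A, F, C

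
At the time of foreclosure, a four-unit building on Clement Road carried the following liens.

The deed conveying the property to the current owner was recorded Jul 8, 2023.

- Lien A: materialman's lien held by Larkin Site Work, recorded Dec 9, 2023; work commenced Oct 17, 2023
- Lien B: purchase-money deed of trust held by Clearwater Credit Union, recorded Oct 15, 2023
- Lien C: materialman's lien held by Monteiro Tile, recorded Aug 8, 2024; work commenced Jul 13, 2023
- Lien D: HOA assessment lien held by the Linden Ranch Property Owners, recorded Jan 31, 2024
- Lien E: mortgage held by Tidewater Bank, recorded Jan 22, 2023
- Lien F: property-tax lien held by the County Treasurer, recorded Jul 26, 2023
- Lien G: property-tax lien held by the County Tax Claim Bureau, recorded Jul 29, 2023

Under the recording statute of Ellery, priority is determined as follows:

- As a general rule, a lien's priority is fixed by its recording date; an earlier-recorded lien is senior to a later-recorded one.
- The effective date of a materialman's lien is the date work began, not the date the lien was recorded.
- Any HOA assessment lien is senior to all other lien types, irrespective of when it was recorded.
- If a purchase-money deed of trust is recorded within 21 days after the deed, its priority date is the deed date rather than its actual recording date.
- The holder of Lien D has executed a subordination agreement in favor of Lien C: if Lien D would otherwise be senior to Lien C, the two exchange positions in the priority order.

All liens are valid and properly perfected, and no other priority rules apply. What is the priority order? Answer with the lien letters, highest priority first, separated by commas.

C, E, D, F, G, B, A

First, effective dates: A relates back to Oct 17, 2023 (work commenced); B was recorded 99 days after the deed — beyond 21 days — so no relation-back applies; C relates back to Jul 13, 2023 (work commenced).
D is an HOA assessment lien and takes priority over every other lien.
Remaining liens by effective date: E (Jan 22, 2023), C (Jul 13, 2023), F (Jul 26, 2023), G (Jul 29, 2023), B (Oct 15, 2023), A (Oct 17, 2023).
The subordination applies — D was senior to C — so D and C swap.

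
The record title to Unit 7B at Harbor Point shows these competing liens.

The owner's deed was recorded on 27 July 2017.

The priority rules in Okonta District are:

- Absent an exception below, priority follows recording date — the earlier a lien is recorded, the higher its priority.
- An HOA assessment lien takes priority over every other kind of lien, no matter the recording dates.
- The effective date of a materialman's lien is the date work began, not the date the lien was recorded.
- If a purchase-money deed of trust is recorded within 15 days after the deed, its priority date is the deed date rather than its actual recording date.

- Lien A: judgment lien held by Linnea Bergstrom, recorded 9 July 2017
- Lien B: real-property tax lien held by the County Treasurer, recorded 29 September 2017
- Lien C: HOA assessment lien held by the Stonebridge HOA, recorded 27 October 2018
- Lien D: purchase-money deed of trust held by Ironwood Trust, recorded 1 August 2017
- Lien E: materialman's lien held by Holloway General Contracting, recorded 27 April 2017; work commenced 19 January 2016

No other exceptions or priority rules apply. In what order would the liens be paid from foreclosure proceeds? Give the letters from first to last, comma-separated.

Adjusting effective dates: D relates back to the deed date 27 July 2017; E is treated as recorded 19 January 2016, the work-commencement date.
C is an HOA assessment lien, so it outranks all other liens regardless of date.
Remaining liens by effective date: E (19 January 2016), A (9 July 2017), D (27 July 2017), B (29 September 2017).

C, E, A, D, B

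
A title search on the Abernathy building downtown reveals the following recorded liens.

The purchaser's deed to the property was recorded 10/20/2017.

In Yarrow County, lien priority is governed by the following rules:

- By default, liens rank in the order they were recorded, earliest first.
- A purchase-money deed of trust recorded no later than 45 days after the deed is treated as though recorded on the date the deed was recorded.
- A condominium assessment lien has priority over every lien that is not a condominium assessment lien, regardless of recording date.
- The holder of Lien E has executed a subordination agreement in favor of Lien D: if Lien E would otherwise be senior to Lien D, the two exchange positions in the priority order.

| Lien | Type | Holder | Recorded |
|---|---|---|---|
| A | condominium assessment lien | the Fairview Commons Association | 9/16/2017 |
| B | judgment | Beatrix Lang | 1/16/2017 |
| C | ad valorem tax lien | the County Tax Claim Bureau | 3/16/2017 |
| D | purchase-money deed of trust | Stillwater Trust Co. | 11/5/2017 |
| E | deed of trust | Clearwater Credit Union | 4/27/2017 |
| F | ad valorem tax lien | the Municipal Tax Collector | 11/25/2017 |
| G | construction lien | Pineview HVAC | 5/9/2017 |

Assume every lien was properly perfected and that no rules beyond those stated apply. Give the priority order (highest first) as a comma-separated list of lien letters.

A, B, C, D, G, E, F

Adjusting effective dates: D's effective date is the deed date, 10/20/2017.
A is a condominium assessment lien, so it outranks all other liens regardless of date.
Among the remaining liens, by effective date: B (1/16/2017), C (3/16/2017), E (4/27/2017), G (5/9/2017), D (10/20/2017), F (11/25/2017).
E is senior to D before the subordination, so the two trade places.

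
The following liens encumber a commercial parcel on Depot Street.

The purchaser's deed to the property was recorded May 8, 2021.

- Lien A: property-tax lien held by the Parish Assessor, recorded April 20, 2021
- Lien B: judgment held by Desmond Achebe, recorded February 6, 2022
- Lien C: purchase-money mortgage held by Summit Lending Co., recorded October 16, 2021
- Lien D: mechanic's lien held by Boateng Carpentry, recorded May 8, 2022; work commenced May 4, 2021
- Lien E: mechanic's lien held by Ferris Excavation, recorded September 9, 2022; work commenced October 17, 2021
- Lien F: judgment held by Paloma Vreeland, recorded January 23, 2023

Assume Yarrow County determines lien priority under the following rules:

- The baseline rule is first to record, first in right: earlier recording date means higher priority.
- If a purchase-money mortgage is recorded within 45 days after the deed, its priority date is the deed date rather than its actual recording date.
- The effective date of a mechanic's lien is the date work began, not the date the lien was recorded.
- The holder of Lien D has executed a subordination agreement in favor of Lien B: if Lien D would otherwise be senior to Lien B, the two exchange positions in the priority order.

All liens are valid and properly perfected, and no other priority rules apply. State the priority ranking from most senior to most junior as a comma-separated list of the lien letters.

Effective dates after the stated exceptions: C missed the 45-day window (161 days after the deed), so its recording date stands; D relates back to May 4, 2021 (work commenced); E is treated as recorded October 17, 2021, the work-commencement date.
Ordering by effective date: A (April 20, 2021), D (May 4, 2021), C (October 16, 2021), E (October 17, 2021), B (February 6, 2022), F (January 23, 2023).
The subordination applies — D was senior to B — so D and B swap.

A, B, C, E, D, F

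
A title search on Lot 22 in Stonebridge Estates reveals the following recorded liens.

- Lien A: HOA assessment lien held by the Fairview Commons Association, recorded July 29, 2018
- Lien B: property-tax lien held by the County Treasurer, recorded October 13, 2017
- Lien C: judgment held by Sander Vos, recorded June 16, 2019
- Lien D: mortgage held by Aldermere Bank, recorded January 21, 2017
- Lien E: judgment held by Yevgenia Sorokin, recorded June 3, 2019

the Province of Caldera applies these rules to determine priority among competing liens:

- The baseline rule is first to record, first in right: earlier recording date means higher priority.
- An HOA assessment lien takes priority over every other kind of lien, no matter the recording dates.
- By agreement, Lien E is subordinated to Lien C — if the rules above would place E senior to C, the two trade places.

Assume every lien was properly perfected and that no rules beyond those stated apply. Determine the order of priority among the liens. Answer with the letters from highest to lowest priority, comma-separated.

A, D, B, C, E

A is an HOA assessment lien, so it outranks all other liens regardless of date.
Among the remaining liens, by effective date: D (January 21, 2017), B (October 13, 2017), E (June 3, 2019), C (June 16, 2019).
Because E would otherwise rank above C, the subordination swaps them.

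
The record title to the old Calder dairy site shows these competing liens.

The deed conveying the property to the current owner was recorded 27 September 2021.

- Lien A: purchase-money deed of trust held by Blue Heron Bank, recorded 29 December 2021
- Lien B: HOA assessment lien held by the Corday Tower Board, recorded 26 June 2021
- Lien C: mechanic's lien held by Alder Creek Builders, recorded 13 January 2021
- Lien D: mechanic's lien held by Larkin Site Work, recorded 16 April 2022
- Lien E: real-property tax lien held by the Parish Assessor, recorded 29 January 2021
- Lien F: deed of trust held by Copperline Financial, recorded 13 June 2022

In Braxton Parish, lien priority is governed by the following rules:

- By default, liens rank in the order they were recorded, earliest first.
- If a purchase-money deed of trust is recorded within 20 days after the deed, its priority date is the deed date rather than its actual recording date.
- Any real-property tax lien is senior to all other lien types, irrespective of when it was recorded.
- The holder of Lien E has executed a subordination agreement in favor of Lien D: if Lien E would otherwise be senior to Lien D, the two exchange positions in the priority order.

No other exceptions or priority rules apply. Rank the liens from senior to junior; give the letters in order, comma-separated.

D, C, B, A, E, F

First, effective dates: A was recorded 93 days after the deed — beyond 20 days — so no relation-back applies.
As a real-property tax lien, E is senior to every other lien.
The other liens, earliest effective date first: C (13 January 2021), B (26 June 2021), A (29 December 2021), D (16 April 2022), F (13 June 2022).
The subordination applies — E was senior to D — so E and D swap.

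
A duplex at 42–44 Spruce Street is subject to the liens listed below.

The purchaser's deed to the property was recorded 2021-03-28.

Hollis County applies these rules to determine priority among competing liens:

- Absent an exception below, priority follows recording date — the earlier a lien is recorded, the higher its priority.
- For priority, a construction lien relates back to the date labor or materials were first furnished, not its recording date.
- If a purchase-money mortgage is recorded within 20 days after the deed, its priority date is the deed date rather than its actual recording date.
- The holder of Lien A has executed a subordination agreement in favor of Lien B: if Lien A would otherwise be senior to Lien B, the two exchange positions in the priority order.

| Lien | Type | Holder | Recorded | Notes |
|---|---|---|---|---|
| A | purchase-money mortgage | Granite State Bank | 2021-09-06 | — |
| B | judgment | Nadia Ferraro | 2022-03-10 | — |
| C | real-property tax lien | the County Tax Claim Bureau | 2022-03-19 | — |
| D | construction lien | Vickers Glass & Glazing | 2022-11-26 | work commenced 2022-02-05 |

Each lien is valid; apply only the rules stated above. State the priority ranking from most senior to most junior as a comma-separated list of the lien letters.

B, D, A, C

Effective dates after the stated exceptions: A was recorded 162 days after the deed, outside the 20-day window, so it keeps its recording date; D's effective date is 2022-02-05, when work began.
Sorted by effective date: A (2021-09-06), D (2022-02-05), B (2022-03-10), C (2022-03-19).
The subordination applies — A was senior to B — so A and B swap.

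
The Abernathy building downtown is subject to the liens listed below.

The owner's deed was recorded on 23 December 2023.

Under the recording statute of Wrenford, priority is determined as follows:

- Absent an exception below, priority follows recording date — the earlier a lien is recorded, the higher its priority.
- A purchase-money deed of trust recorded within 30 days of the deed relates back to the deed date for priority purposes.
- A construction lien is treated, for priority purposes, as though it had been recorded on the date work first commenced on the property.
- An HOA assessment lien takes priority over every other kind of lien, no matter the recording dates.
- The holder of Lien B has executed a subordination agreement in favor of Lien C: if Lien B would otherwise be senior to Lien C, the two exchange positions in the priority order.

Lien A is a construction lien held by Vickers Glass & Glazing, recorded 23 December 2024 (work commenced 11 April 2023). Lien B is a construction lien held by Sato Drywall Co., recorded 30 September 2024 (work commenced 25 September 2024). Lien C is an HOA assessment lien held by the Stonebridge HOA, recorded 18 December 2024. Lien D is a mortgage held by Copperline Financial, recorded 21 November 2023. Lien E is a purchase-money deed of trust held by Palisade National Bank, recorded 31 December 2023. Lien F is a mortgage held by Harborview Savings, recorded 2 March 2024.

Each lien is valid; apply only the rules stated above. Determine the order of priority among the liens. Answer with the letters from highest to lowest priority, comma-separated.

C, A, D, E, F, B

First, effective dates: A's effective date is 11 April 2023, when work began; B's effective date is 25 September 2024, when work began; E was recorded within the 30-day window, so its effective date is the deed date 23 December 2023.
As an HOA assessment lien, C is senior to every other lien.
Ordering the rest by effective date: A (11 April 2023), D (21 November 2023), E (23 December 2023), F (2 March 2024), B (25 September 2024).
B already ranks below C; the subordination has no effect.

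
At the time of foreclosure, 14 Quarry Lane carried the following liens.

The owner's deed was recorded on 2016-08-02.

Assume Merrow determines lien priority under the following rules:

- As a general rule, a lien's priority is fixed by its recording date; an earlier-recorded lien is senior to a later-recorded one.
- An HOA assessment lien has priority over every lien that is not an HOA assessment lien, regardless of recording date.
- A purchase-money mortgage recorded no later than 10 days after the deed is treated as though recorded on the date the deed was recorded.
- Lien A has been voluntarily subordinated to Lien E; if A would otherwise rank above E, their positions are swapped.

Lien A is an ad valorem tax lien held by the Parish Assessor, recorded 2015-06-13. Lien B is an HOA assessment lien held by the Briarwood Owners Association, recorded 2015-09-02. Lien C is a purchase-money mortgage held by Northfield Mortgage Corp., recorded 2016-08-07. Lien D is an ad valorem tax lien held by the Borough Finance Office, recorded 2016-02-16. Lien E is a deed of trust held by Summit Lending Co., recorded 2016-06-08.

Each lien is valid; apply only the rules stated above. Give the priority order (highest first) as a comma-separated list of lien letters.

B, E, D, A, C

Effective dates: C relates back to the deed date 2016-08-02.
B is an HOA assessment lien, so it outranks all other liens regardless of date.
Among the remaining liens, by effective date: A (2015-06-13), D (2016-02-16), E (2016-06-08), C (2016-08-02).
A is senior to E before the subordination, so the two trade places.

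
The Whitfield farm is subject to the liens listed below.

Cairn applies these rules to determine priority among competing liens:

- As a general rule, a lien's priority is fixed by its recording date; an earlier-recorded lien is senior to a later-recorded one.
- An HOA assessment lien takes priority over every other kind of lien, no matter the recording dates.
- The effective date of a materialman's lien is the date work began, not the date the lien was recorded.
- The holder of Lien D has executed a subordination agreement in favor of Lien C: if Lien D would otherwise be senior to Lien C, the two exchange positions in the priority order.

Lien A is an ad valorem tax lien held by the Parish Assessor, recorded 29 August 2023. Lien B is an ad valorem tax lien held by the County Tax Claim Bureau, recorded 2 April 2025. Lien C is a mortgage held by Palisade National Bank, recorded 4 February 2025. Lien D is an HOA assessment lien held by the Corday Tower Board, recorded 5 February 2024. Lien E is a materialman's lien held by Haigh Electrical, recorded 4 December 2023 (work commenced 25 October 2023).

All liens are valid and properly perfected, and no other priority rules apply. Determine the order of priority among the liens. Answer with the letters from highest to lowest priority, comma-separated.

Effective dates: E's effective date is 25 October 2023, when work began.
As an HOA assessment lien, D is senior to every other lien.
Remaining liens by effective date: A (29 August 2023), E (25 October 2023), C (4 February 2025), B (2 April 2025).
The subordination applies — D was senior to C — so D and C swap.

C, A, E, D, B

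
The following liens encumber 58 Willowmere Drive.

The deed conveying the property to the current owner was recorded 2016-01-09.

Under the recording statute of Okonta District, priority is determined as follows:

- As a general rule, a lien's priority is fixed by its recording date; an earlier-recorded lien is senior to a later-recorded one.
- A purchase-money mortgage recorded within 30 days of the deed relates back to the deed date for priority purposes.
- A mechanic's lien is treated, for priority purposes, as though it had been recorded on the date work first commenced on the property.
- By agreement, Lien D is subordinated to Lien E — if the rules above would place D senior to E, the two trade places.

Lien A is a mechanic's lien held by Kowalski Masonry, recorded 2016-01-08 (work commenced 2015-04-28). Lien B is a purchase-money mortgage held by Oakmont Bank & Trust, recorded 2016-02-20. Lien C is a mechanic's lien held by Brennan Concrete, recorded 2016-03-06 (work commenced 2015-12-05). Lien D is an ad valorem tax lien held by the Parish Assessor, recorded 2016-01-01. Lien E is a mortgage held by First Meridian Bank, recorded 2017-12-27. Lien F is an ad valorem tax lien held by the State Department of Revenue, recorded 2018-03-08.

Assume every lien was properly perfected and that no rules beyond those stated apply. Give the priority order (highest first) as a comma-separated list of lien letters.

A, C, E, B, D, F

Effective dates after the stated exceptions: A's effective date is 2015-04-28, when work began; B was recorded 42 days after the deed, outside the 30-day window, so it keeps its recording date; C is treated as recorded 2015-12-05, the work-commencement date.
Ordering by effective date: A (2015-04-28), C (2015-12-05), D (2016-01-01), B (2016-02-20), E (2017-12-27), F (2018-03-08).
D would otherwise be senior to E, so under the subordination agreement D and E exchange positions.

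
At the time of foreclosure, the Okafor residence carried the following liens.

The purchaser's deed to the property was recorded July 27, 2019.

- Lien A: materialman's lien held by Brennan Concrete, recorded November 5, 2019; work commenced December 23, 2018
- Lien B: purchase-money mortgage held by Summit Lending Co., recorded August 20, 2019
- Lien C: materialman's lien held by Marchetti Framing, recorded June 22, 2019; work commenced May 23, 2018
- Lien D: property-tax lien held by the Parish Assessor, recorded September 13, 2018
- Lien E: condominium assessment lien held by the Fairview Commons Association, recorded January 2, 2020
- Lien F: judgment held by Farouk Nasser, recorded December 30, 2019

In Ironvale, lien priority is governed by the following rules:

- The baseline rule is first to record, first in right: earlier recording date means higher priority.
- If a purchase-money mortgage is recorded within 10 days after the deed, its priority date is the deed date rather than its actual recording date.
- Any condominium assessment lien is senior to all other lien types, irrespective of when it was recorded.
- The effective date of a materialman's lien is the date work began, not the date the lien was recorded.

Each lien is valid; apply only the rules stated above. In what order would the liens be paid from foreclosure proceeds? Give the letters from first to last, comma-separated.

First, effective dates: A is treated as recorded December 23, 2018, the work-commencement date; B was recorded 24 days after the deed, outside the 10-day window, so it keeps its recording date; C's effective date is May 23, 2018, when work began.
E, as a condominium assessment lien, has superpriority and ranks first.
Among the remaining liens, by effective date: C (May 23, 2018), D (September 13, 2018), A (December 23, 2018), B (August 20, 2019), F (December 30, 2019).

E, C, D, A, B, F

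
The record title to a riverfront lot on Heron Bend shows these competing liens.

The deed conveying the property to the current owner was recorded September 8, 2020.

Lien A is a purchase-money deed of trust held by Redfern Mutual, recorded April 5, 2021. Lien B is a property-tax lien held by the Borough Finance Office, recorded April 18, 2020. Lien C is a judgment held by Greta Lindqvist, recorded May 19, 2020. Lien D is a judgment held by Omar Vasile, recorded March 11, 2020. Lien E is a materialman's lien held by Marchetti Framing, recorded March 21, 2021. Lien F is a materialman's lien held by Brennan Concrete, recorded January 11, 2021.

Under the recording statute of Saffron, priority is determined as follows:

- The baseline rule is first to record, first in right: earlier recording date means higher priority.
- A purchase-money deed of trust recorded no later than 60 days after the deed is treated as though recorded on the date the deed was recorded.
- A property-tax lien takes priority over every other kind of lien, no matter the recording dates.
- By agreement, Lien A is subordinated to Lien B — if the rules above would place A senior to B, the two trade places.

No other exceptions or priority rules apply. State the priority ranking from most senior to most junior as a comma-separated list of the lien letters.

Effective dates: A was recorded 209 days after the deed — beyond 60 days — so no relation-back applies.
B is a property-tax lien, so it outranks all other liens regardless of date.
Among the remaining liens, by effective date: D (March 11, 2020), C (May 19, 2020), F (January 11, 2021), E (March 21, 2021), A (April 5, 2021).
A already ranks below B; the subordination has no effect.

B, D, C, F, E, A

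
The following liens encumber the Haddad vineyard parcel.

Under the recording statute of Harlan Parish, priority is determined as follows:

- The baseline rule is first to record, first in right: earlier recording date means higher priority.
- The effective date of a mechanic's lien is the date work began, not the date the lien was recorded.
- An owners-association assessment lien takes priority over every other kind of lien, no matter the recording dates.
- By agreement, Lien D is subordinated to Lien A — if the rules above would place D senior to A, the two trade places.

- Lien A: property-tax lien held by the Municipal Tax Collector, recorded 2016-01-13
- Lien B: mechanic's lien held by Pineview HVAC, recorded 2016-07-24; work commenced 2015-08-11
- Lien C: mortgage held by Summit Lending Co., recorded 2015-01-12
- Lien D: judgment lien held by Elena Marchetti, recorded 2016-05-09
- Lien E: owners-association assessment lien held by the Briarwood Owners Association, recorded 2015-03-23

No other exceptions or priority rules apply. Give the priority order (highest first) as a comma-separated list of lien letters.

E, C, B, A, D

Effective dates: B's effective date is 2015-08-11, when work began.
E, as an owners-association assessment lien, has superpriority and ranks first.
The other liens, earliest effective date first: C (2015-01-12), B (2015-08-11), A (2016-01-13), D (2016-05-09).
D already ranks below A; the subordination has no effect.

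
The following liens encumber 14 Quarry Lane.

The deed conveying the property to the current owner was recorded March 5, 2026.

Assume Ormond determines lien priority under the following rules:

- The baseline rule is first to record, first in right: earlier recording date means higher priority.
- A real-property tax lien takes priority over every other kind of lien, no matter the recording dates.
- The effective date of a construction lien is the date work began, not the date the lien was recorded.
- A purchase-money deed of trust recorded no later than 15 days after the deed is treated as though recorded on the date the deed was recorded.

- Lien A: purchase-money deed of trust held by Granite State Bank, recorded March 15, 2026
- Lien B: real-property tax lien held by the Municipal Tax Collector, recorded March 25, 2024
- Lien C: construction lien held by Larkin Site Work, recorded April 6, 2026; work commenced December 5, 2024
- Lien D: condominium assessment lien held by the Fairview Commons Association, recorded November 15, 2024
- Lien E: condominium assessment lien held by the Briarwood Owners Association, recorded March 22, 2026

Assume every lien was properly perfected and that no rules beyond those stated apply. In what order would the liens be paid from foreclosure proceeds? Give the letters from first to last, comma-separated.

Adjusting effective dates: A's effective date is the deed date, March 5, 2026; C is treated as recorded December 5, 2024, the work-commencement date.
B is a real-property tax lien and takes priority over every other lien.
Among the remaining liens, by effective date: D (November 15, 2024), C (December 5, 2024), A (March 5, 2026), E (March 22, 2026).

B, D, C, A, E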